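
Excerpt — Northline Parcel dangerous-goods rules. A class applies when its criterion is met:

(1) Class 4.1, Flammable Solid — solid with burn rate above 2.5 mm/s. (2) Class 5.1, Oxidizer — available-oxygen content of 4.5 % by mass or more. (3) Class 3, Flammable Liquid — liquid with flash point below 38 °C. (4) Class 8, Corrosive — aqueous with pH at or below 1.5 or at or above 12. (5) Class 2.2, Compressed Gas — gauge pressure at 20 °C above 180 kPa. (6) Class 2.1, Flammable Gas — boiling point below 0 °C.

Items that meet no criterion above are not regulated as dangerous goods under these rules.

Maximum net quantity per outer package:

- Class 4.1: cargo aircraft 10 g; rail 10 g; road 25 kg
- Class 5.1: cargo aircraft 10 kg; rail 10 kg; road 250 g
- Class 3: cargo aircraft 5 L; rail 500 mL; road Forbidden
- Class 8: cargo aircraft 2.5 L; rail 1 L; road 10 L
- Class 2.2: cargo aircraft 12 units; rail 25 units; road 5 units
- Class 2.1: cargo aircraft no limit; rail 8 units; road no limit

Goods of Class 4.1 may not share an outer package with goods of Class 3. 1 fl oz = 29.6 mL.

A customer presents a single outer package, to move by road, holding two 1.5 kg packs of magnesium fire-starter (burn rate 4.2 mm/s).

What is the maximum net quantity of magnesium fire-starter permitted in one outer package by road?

The magnesium fire-starter has burn rate 4.2 mm/s, which is > 2.5 mm/s, so it is Class 4.1 (Flammable Solid).
The road limit for Class 4.1 is 25 kg.

25 kg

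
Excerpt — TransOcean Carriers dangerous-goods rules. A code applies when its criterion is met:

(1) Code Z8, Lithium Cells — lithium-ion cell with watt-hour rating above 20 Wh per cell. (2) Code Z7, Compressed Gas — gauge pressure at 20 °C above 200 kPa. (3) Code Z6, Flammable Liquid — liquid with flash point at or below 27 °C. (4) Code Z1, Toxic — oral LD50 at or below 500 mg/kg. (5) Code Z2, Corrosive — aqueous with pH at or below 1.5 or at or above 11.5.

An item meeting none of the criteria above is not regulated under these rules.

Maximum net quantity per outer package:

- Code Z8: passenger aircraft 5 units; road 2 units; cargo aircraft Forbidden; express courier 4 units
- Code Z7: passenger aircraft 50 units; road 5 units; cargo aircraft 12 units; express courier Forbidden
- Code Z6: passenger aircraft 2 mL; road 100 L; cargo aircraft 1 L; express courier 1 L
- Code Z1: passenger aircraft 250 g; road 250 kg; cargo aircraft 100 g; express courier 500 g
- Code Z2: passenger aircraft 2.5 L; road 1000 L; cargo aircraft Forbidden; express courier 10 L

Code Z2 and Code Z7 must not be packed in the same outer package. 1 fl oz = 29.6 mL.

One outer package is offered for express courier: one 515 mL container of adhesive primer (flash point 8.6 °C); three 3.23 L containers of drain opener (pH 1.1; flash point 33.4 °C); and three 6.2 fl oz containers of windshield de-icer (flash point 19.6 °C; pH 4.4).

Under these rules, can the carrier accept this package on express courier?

No

Adhesive primer: flash point 8.6 °C ≤ 27 °C → Code Z6 (Flammable Liquid).
The drain opener has pH 1.1, which is ≤ 1.5, so it is Code Z2 (Corrosive).
Flash point 19.6 °C meets the Code Z6 criterion (Flammable Liquid), so the windshield de-icer is Code Z6.
Code Z6 net quantity: 515 mL + (three 6.2 fl oz containers = 550.56 mL) = 1065.56 mL.
1065.56 mL > 1 L (express courier limit, Code Z6) — over the limit.
Code Z2 quantity: three 3.23 L containers = 9.69 L.
9.69 L is within the express courier limit of 10 L for Code Z2.
The segregation rule (Code Z2 with Code Z7) does not apply to Code Z6 with Code Z2.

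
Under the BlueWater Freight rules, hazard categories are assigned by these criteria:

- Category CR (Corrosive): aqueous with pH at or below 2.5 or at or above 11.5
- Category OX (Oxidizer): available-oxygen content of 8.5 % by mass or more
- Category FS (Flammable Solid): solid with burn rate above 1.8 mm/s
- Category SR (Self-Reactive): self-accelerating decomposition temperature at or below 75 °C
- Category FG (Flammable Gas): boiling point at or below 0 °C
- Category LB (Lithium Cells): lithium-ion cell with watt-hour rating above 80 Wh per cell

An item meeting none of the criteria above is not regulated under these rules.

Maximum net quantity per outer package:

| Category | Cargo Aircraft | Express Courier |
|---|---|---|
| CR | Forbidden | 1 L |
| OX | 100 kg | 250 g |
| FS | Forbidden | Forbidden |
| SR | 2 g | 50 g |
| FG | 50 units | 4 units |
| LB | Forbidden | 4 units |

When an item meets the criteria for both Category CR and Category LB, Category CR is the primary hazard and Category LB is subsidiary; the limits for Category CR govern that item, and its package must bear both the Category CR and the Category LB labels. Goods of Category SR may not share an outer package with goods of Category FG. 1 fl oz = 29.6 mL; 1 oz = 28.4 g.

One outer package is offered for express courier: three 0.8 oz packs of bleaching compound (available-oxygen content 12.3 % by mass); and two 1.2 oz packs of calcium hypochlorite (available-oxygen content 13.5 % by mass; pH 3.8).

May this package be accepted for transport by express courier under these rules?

Yes

Available-oxygen content 12.3 % by mass meets the Category OX criterion (Oxidizer), so the bleaching compound is Category OX.
The calcium hypochlorite has available-oxygen content 13.5 % by mass, which is ≥ 8.5 % by mass, so it is Category OX (Oxidizer).
Category OX net quantity: (three 0.8 oz packs = 68.16 g) + (two 1.2 oz packs = 68.16 g) = 136.32 g.
136.32 g ≤ 250 g (express courier limit, Category OX) — within limit.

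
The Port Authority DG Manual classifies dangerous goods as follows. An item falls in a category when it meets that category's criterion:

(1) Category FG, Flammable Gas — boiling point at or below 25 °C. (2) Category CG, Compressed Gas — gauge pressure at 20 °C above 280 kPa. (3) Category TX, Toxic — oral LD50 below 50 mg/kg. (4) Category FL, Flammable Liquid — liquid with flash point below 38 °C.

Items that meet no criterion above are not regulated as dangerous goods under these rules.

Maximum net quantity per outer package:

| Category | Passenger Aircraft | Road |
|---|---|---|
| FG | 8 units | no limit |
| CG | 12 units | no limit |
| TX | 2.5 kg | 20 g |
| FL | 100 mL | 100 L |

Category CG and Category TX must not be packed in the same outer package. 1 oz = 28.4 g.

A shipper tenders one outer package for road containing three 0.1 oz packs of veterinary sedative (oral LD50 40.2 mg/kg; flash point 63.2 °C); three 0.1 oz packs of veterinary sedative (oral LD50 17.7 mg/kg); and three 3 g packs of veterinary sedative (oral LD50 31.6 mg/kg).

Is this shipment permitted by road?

No

Oral LD50 40.2 mg/kg meets the Category TX criterion (Toxic), so the veterinary sedative is Category TX.
Veterinary sedative: oral LD50 17.7 mg/kg < 50 mg/kg → Category TX (Toxic).
The veterinary sedative has oral LD50 31.6 mg/kg, which is < 50 mg/kg, so it is Category TX (Toxic).
Category TX net quantity: (three 0.1 oz packs = 8.52 g) + (three 0.1 oz packs = 8.52 g) + (three 3 g packs = 9 g) = 26.04 g.
That exceeds the Category TX road limit of 20 g.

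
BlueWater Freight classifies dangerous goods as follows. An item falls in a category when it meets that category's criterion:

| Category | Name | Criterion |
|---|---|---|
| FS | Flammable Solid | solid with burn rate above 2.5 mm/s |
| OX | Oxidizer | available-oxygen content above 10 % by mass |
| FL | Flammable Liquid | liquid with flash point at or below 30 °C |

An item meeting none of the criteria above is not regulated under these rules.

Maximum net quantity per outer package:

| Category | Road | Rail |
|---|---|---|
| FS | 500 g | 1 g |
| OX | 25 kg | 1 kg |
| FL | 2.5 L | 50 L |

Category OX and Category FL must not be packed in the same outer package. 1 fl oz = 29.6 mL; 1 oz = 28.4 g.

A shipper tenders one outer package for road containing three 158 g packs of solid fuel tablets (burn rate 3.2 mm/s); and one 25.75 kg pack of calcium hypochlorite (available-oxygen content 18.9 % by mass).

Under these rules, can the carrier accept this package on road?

Burn rate 3.2 mm/s meets the Category FS criterion (Flammable Solid), so the solid fuel tablets are Category FS.
The calcium hypochlorite has available-oxygen content 18.9 % by mass, which is > 10 % by mass, so it is Category OX (Oxidizer).
Category OX quantity: 25.75 kg.
25.75 kg exceeds the road limit of 25 kg for Category OX.
Category FS quantity: three 158 g packs = 474 g.
474 g is within the road limit of 500 g for Category FS.
The segregation rule (Category OX with Category FL) does not apply to Category OX with Category FS.

No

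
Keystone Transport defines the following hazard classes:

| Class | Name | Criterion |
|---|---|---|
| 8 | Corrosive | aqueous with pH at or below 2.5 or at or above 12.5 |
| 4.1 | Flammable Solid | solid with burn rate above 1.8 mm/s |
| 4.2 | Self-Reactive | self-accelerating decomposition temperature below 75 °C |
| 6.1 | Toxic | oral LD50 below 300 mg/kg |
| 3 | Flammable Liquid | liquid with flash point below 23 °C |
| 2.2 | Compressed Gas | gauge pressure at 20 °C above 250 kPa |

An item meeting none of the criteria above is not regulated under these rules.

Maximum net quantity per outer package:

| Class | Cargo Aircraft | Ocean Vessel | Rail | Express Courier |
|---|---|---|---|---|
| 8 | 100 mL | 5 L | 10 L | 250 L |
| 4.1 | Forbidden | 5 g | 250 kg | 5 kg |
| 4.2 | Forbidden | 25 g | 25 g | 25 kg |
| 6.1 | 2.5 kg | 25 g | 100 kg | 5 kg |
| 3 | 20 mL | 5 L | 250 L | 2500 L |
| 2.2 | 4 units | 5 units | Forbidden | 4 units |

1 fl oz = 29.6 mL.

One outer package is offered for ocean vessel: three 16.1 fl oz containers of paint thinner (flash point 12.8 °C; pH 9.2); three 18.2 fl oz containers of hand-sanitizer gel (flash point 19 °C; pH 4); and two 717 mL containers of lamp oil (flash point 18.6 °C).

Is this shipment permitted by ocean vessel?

Yes

The paint thinner has flash point 12.8 °C, which is < 23 °C, so it is Class 3 (Flammable Liquid).
With flash point 19 °C (< 23 °C), the hand-sanitizer gel falls in Class 3.
Flash point 18.6 °C meets the Class 3 criterion (Flammable Liquid), so the lamp oil is Class 3.
Total Class 3: (three 16.1 fl oz containers = 1429.68 mL) + (three 18.2 fl oz containers = 1616.16 mL) + (two 717 mL containers = 1.434 L) = 4479.84 mL.
4479.84 mL ≤ 5 L (ocean vessel limit, Class 3) — within limit.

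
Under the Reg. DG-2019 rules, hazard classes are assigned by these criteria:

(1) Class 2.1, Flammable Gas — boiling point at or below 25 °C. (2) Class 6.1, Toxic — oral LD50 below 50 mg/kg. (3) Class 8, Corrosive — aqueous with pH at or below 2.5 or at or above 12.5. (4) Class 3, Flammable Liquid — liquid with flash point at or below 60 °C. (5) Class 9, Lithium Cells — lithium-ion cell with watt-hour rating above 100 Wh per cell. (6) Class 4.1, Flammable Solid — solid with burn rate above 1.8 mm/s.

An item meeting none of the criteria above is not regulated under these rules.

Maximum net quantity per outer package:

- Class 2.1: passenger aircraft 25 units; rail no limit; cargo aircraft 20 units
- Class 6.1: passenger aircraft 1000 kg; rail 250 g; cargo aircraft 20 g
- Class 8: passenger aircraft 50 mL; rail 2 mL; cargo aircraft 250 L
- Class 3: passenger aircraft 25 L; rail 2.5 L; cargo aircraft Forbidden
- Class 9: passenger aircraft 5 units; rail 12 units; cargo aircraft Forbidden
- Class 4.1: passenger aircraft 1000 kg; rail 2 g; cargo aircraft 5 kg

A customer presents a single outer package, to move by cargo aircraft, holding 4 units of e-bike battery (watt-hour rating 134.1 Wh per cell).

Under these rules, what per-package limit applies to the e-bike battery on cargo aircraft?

Forbidden

With watt-hour rating 134.1 Wh per cell (> 100 Wh per cell), the e-bike battery falls in Class 9.
The cargo aircraft limit for Class 9 is Forbidden.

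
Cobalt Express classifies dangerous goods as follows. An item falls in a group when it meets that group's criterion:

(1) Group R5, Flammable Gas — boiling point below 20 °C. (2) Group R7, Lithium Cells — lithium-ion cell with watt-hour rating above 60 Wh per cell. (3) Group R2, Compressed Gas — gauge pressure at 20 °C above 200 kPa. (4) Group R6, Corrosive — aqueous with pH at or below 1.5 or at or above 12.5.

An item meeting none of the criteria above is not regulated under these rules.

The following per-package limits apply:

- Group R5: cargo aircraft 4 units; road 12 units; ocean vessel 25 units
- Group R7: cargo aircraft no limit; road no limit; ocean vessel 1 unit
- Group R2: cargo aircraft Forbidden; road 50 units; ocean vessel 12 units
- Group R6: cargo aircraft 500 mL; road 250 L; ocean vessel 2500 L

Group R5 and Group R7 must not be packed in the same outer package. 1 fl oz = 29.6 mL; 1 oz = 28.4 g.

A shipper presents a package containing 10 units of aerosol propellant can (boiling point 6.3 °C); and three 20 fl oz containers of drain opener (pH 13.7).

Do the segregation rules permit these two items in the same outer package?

Boiling point 6.3 °C meets the Group R5 criterion (Flammable Gas), so the aerosol propellant can is Group R5.
pH 13.7 meets the Group R6 criterion (Corrosive), so the drain opener is Group R6.
No segregation rule bars Group R5 with Group R6.

Yes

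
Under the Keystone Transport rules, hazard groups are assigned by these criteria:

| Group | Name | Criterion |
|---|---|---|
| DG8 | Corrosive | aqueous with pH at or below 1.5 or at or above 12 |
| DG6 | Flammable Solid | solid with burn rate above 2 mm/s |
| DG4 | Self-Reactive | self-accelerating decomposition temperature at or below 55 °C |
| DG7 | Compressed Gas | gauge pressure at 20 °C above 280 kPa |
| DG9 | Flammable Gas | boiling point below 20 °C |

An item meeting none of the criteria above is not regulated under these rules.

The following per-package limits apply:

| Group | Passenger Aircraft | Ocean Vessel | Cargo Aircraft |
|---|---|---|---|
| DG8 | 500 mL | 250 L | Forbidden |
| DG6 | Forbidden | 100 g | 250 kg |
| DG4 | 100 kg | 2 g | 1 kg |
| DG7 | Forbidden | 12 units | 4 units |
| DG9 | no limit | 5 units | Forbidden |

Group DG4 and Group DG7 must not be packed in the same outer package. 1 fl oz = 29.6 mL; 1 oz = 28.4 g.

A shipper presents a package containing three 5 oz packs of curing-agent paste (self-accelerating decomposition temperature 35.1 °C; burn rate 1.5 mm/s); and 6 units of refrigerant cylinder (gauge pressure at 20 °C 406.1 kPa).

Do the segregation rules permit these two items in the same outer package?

No

Self-accelerating decomposition temperature 35.1 °C meets the Group DG4 criterion (Self-Reactive), so the curing-agent paste is Group DG4.
Gauge pressure at 20 °C 406.1 kPa meets the Group DG7 criterion (Compressed Gas), so the refrigerant cylinder is Group DG7.
Group DG4 and Group DG7 may not share an outer package.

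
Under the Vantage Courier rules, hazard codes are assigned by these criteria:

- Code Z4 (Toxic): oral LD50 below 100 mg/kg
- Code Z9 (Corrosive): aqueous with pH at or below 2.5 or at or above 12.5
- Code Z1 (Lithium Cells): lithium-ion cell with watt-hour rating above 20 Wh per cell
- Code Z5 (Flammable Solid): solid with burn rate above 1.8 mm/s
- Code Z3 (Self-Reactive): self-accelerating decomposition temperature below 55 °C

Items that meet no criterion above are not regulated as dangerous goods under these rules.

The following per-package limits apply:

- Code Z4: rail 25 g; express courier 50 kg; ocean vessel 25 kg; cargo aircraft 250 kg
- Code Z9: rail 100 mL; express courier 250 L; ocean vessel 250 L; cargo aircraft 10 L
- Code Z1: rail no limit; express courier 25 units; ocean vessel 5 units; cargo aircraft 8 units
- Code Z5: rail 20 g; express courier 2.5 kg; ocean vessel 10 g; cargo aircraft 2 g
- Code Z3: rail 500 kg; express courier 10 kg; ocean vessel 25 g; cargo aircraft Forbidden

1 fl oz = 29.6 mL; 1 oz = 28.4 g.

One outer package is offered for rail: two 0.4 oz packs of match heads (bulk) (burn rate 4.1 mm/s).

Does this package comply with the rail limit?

No

Match heads (bulk): burn rate 4.1 mm/s > 1.8 mm/s → Code Z5 (Flammable Solid).
Code Z5 quantity: two 0.4 oz packs = 22.72 g.
That exceeds the Code Z5 rail limit of 20 g.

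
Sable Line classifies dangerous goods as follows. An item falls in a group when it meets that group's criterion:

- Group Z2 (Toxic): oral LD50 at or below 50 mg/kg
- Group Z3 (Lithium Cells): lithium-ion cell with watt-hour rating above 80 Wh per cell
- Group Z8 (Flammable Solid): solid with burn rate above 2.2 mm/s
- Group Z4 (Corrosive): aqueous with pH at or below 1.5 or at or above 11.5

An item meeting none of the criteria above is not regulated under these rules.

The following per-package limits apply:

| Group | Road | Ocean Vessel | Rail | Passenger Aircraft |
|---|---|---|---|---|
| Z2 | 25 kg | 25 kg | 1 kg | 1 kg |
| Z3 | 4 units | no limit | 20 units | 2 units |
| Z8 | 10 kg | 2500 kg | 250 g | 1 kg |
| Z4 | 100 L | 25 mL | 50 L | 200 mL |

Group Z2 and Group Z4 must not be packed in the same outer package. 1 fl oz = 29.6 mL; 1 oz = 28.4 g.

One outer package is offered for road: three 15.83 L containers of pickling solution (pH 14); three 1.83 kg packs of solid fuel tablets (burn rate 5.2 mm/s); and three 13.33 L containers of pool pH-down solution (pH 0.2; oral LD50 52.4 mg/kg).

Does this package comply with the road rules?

The pickling solution has pH 14, which is ≥ 11.5, so it is Group Z4 (Corrosive).
Burn rate 5.2 mm/s meets the Group Z8 criterion (Flammable Solid), so the solid fuel tablets are Group Z8.
With pH 0.2 (≤ 1.5), the pool pH-down solution falls in Group Z4.
Total Group Z4: (three 15.83 L containers = 47.49 L) + (three 13.33 L containers = 39.99 L) = 87.48 L.
87.48 L ≤ 100 L (road limit, Group Z4) — within limit.
Group Z8 quantity: three 1.83 kg packs = 5.49 kg.
5.49 kg ≤ 10 kg (road limit, Group Z8) — within limit.
The segregation rule (Group Z2 with Group Z4) does not apply to Group Z4 with Group Z8.
Every hazard group is within its road limit and no segregation rule is violated.

Yes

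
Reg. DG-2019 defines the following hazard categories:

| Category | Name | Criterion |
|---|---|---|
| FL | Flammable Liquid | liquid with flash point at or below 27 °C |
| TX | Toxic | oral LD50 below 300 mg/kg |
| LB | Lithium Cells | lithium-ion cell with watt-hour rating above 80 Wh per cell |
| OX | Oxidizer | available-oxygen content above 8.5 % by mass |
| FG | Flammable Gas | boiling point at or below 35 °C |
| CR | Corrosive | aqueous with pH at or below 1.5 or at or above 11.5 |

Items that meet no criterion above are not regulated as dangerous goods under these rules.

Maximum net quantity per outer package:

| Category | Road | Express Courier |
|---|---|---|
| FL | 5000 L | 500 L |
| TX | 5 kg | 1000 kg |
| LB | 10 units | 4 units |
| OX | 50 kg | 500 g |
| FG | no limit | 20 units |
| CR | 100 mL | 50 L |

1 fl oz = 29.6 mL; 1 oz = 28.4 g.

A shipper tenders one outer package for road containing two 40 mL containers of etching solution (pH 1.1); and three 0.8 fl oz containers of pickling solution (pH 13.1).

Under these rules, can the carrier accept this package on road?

With pH 1.1 (≤ 1.5), the etching solution falls in Category CR.
With pH 13.1 (≥ 11.5), the pickling solution falls in Category CR.
Total Category CR: (two 40 mL containers = 80 mL) + (three 0.8 fl oz containers = 71.04 mL) = 151.04 mL.
151.04 mL exceeds the road limit of 100 mL for Category CR.

No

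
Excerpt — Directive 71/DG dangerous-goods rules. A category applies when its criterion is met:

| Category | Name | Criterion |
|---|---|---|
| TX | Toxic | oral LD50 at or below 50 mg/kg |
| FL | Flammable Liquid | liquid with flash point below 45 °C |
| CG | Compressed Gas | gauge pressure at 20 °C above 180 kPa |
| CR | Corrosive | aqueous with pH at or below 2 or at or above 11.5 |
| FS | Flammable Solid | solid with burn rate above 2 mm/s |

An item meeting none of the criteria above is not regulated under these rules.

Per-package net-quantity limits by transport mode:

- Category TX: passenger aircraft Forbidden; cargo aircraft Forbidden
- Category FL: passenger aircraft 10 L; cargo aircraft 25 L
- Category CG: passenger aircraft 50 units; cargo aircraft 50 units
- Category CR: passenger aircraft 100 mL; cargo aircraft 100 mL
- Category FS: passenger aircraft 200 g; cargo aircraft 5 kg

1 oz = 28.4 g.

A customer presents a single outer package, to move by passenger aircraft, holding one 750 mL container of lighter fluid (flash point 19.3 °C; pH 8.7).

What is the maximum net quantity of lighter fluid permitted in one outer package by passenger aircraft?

10 L

With flash point 19.3 °C (< 45 °C), the lighter fluid falls in Category FL.
The passenger aircraft limit for Category FL is 10 L.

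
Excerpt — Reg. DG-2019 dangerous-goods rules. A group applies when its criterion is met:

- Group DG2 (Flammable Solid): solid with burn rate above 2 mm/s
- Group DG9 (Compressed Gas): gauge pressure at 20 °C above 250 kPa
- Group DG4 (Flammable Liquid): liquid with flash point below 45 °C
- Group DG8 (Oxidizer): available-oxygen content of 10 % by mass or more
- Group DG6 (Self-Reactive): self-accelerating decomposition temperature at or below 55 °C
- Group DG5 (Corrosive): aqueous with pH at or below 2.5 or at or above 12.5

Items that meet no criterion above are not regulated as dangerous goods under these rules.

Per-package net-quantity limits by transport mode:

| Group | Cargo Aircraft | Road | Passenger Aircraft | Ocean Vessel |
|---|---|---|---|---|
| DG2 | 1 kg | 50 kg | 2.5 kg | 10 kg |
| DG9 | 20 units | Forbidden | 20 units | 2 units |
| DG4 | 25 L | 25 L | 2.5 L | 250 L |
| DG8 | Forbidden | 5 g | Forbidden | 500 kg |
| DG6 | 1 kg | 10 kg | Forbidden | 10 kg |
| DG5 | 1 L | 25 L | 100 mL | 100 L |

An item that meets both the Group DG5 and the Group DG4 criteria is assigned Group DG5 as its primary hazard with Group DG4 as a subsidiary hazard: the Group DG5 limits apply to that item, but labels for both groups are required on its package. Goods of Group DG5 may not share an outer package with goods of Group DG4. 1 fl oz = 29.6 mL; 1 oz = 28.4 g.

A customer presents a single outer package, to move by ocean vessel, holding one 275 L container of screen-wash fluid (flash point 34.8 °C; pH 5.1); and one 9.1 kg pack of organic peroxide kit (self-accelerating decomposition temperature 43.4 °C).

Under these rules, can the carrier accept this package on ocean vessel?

No

Flash point 34.8 °C meets the Group DG4 criterion (Flammable Liquid), so the screen-wash fluid is Group DG4.
With self-accelerating decomposition temperature 43.4 °C (≤ 55 °C), the organic peroxide kit falls in Group DG6.
Group DG4 quantity: 275 L.
That exceeds the Group DG4 ocean vessel limit of 250 L.
Group DG6 quantity: 9.1 kg.
9.1 kg ≤ 10 kg (ocean vessel limit, Group DG6) — within limit.
The segregation rule (Group DG5 with Group DG4) does not apply to Group DG4 with Group DG6.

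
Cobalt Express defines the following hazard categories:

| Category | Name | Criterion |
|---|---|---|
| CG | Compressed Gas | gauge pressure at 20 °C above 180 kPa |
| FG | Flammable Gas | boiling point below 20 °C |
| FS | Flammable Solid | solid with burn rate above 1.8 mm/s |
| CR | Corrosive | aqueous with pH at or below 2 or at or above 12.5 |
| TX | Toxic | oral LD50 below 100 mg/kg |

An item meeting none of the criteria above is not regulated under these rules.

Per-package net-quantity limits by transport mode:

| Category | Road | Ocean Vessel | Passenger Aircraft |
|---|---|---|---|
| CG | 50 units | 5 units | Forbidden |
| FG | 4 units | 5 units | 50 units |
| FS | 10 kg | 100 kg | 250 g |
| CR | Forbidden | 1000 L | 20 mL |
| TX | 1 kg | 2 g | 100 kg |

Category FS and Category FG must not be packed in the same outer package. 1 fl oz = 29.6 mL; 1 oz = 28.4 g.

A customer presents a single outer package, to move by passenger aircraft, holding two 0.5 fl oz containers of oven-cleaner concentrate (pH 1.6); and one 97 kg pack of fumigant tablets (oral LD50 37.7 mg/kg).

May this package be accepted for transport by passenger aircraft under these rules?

The oven-cleaner concentrate has pH 1.6, which is ≤ 2, so it is Category CR (Corrosive).
Fumigant tablets: oral LD50 37.7 mg/kg < 100 mg/kg → Category TX (Toxic).
Category TX quantity: 97 kg.
That is within the Category TX passenger aircraft limit of 100 kg.
Category CR quantity: two 0.5 fl oz containers = 29.6 mL.
29.6 mL > 20 mL (passenger aircraft limit, Category CR) — over the limit.
The segregation rule (Category FS with Category FG) does not apply to Category TX with Category CR.

No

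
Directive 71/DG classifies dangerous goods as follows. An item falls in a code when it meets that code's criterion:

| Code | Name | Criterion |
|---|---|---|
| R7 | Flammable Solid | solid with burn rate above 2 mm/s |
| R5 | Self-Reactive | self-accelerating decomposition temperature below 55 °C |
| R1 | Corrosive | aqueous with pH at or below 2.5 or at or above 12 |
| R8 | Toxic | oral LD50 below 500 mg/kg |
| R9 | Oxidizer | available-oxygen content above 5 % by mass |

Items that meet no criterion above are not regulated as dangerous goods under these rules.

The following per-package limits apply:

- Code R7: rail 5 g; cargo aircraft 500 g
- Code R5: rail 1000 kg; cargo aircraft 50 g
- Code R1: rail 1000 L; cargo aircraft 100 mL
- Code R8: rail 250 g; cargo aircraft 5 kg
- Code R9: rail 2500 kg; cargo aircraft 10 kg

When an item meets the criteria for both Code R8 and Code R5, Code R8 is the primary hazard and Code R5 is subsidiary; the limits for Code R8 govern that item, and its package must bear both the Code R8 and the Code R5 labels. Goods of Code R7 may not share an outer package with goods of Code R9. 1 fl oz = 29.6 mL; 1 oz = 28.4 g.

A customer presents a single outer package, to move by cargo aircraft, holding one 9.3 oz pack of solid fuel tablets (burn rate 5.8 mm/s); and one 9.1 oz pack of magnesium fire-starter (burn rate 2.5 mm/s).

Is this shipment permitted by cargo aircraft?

No

Solid fuel tablets: burn rate 5.8 mm/s > 2 mm/s → Code R7 (Flammable Solid).
Burn rate 2.5 mm/s meets the Code R7 criterion (Flammable Solid), so the magnesium fire-starter is Code R7.
Total Code R7: (one 9.3 oz pack = 264.12 g) + (one 9.1 oz pack = 258.44 g) = 522.56 g.
522.56 g exceeds the cargo aircraft limit of 500 g for Code R7.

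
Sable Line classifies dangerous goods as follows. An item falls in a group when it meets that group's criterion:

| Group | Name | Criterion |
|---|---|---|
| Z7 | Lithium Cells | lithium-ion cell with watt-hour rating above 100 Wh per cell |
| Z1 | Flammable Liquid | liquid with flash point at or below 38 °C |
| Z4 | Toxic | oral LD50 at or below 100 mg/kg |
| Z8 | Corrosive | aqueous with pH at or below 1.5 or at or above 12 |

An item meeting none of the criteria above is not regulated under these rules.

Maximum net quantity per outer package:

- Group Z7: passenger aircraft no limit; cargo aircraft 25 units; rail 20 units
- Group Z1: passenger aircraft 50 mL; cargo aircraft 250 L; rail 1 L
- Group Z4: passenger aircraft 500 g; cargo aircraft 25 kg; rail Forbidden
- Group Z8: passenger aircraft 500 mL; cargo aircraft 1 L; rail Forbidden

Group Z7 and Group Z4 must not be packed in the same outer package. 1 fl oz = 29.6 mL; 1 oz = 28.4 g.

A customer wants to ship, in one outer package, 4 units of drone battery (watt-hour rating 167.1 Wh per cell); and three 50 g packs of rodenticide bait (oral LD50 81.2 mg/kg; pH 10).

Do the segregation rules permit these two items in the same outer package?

No

With watt-hour rating 167.1 Wh per cell (> 100 Wh per cell), the drone battery falls in Group Z7.
Oral LD50 81.2 mg/kg meets the Group Z4 criterion (Toxic), so the rodenticide bait is Group Z4.
Group Z7 and Group Z4 may not share an outer package.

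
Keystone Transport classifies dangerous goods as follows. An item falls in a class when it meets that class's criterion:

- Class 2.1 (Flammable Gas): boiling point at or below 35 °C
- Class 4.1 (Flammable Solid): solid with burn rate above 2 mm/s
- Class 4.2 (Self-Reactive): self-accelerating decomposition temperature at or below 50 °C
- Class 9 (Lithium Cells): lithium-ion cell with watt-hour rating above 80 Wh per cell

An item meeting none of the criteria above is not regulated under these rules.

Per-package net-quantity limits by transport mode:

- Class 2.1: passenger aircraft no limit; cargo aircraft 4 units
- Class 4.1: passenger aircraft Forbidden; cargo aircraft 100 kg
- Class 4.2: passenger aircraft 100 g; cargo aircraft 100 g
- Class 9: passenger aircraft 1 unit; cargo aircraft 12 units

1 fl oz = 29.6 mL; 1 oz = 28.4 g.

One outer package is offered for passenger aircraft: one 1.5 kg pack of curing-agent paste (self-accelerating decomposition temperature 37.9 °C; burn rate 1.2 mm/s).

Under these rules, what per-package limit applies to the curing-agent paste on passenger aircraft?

100 g

The curing-agent paste has self-accelerating decomposition temperature 37.9 °C, which is ≤ 50 °C, so it is Class 4.2 (Self-Reactive).
The passenger aircraft limit for Class 4.2 is 100 g.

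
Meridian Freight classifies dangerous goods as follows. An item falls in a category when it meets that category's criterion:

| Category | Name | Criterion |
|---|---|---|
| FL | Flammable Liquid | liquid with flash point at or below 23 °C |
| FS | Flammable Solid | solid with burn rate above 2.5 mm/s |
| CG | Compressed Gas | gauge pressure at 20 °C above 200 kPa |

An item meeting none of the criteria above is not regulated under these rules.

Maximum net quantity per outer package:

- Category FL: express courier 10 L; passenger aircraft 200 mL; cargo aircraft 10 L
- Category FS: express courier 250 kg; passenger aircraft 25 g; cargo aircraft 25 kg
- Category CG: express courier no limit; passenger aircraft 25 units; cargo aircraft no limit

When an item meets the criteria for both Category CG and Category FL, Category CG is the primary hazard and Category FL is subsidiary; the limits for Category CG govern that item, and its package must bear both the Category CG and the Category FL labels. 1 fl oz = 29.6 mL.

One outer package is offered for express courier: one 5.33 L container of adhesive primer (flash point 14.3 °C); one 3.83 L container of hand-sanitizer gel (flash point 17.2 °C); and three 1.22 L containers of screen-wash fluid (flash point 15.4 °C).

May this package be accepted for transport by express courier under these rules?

Flash point 14.3 °C meets the Category FL criterion (Flammable Liquid), so the adhesive primer is Category FL.
Flash point 17.2 °C meets the Category FL criterion (Flammable Liquid), so the hand-sanitizer gel is Category FL.
The screen-wash fluid has flash point 15.4 °C, which is ≤ 23 °C, so it is Category FL (Flammable Liquid).
Total Category FL: 5.33 L + 3.83 L + (three 1.22 L containers = 3.66 L) = 12.82 L.
That exceeds the Category FL express courier limit of 10 L.

No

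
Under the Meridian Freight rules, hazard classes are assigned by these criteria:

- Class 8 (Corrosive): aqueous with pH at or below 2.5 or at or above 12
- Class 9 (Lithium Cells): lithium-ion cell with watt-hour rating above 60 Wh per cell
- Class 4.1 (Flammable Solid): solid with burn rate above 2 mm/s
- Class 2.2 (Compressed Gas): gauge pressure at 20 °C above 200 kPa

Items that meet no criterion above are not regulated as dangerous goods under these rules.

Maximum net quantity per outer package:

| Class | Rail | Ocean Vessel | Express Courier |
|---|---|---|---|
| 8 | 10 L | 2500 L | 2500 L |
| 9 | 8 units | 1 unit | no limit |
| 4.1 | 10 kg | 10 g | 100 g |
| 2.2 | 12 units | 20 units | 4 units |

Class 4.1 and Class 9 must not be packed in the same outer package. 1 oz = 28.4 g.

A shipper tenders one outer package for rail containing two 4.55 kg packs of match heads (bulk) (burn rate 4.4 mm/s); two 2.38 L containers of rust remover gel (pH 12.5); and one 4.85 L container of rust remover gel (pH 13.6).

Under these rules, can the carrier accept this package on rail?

Yes

Burn rate 4.4 mm/s meets the Class 4.1 criterion (Flammable Solid), so the match heads (bulk) are Class 4.1.
With pH 12.5 (≥ 12), the rust remover gel falls in Class 8.
The rust remover gel has pH 13.6, which is ≥ 12, so it is Class 8 (Corrosive).
Class 4.1 quantity: two 4.55 kg packs = 9.1 kg.
9.1 kg is within the rail limit of 10 kg for Class 4.1.
Total Class 8: (two 2.38 L containers = 4.76 L) + 4.85 L = 9.61 L.
9.61 L is within the rail limit of 10 L for Class 8.
The segregation rule (Class 4.1 with Class 9) does not apply to Class 4.1 with Class 8.
Every hazard class is within its rail limit and no segregation rule is violated.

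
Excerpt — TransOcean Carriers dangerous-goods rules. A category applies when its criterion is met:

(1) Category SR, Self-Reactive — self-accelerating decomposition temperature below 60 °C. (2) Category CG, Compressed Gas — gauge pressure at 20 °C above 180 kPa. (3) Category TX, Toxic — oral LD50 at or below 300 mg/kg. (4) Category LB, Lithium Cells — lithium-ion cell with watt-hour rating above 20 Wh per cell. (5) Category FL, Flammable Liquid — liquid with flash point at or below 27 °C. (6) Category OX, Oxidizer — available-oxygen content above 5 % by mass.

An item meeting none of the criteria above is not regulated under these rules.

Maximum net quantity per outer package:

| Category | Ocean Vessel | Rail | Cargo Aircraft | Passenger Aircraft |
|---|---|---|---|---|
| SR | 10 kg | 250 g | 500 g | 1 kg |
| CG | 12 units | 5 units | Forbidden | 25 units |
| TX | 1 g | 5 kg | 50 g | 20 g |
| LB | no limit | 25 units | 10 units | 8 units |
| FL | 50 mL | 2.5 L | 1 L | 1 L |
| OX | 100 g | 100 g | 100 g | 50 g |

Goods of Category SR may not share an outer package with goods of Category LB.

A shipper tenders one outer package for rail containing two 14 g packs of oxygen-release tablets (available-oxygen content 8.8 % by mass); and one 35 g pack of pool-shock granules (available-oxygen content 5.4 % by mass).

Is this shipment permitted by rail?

The oxygen-release tablets have available-oxygen content 8.8 % by mass, which is > 5 % by mass, so they are Category OX (Oxidizer).
With available-oxygen content 5.4 % by mass (> 5 % by mass), the pool-shock granules fall in Category OX.
Total Category OX: (two 14 g packs = 28 g) + 35 g = 63 g.
63 g is within the rail limit of 100 g for Category OX.

Yes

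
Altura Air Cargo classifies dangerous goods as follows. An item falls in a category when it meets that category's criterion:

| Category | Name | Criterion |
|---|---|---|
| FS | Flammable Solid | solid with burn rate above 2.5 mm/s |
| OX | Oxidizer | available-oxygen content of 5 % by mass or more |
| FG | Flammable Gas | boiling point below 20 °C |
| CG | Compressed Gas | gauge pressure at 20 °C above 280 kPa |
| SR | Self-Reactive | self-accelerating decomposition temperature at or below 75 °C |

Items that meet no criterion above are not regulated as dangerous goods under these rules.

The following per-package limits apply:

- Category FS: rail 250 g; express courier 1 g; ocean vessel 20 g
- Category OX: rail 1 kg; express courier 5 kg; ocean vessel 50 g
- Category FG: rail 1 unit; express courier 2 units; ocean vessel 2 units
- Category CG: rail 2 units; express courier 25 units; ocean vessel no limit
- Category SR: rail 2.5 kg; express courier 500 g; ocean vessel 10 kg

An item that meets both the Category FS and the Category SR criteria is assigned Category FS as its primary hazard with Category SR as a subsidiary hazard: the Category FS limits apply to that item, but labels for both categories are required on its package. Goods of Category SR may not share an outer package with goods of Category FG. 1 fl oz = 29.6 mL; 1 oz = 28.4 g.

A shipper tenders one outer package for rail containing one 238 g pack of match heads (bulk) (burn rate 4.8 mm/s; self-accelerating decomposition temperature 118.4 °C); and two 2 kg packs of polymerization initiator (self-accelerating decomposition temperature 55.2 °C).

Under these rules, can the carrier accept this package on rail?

The match heads (bulk) have burn rate 4.8 mm/s, which is > 2.5 mm/s, so they are Category FS (Flammable Solid).
The polymerization initiator has self-accelerating decomposition temperature 55.2 °C, which is ≤ 75 °C, so it is Category SR (Self-Reactive).
Category SR quantity: two 2 kg packs = 4 kg.
4 kg exceeds the rail limit of 2.5 kg for Category SR.
Category FS quantity: 238 g.
238 g is within the rail limit of 250 g for Category FS.
The segregation rule (Category SR with Category FG) does not apply to Category SR with Category FS.

No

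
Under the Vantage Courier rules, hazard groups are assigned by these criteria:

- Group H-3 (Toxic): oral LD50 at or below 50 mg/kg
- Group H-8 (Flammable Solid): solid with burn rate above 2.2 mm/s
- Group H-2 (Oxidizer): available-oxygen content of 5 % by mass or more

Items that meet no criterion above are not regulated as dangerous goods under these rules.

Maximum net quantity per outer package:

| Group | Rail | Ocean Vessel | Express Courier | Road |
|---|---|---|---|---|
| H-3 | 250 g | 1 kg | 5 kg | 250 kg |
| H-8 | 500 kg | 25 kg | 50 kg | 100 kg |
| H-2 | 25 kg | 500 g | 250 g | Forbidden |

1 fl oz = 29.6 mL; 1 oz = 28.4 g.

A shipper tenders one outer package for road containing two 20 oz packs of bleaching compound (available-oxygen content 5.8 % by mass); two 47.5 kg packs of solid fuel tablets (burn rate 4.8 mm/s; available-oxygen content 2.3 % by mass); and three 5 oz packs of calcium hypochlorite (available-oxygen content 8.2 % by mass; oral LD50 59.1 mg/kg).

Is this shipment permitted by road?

The bleaching compound has available-oxygen content 5.8 % by mass, which is ≥ 5 % by mass, so it is Group H-2 (Oxidizer).
With burn rate 4.8 mm/s (> 2.2 mm/s), the solid fuel tablets fall in Group H-8.
The calcium hypochlorite has available-oxygen content 8.2 % by mass, which is ≥ 5 % by mass, so it is Group H-2 (Oxidizer).
Group H-8 quantity: two 47.5 kg packs = 95 kg.
That is within the Group H-8 road limit of 100 kg.
Total Group H-2: (two 20 oz packs = 1.136 kg) + (three 5 oz packs = 426 g) = 1.562 kg.
Group H-2 is Forbidden by road.

No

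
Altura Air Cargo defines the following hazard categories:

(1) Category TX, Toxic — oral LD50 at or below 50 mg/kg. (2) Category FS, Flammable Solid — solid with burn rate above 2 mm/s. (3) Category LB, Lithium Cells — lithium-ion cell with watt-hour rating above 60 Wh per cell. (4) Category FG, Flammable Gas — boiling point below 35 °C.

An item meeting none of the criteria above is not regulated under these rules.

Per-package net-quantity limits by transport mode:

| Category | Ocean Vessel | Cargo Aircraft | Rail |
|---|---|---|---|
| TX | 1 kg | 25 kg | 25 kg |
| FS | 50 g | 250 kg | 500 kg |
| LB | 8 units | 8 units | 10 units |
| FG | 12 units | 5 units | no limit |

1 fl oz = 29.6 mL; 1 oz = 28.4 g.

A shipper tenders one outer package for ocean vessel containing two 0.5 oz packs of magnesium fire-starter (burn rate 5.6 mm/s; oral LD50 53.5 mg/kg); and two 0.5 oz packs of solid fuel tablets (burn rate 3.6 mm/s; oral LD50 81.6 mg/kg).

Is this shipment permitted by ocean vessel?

No

With burn rate 5.6 mm/s (> 2 mm/s), the magnesium fire-starter falls in Category FS.
With burn rate 3.6 mm/s (> 2 mm/s), the solid fuel tablets fall in Category FS.
Category FS net quantity: (two 0.5 oz packs = 28.4 g) + (two 0.5 oz packs = 28.4 g) = 56.8 g.
That exceeds the Category FS ocean vessel limit of 50 g.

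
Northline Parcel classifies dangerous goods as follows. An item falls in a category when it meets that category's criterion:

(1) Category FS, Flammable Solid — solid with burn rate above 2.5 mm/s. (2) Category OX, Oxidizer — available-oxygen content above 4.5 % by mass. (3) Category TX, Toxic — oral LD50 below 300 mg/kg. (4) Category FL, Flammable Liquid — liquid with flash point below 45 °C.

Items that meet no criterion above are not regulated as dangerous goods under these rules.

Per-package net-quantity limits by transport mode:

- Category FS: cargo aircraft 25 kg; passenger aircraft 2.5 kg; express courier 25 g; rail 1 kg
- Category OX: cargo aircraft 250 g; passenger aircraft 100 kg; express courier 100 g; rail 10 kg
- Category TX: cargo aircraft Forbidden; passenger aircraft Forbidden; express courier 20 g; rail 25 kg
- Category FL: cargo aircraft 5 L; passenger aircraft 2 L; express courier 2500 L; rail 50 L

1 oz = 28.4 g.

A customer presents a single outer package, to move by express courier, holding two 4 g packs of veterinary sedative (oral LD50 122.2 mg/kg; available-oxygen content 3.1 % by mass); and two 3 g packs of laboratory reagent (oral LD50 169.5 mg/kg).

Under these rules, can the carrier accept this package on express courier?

Veterinary sedative: oral LD50 122.2 mg/kg < 300 mg/kg → Category TX (Toxic).
The laboratory reagent has oral LD50 169.5 mg/kg, which is < 300 mg/kg, so it is Category TX (Toxic).
Category TX net quantity: (two 4 g packs = 8 g) + (two 3 g packs = 6 g) = 14 g.
That is within the Category TX express courier limit of 20 g.

Yes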